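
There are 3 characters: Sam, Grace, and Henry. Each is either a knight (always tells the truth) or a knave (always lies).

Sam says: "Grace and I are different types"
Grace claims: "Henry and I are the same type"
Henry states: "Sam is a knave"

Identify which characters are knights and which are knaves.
Sam is a knave.
Grace is a knave.
Henry is a knight.

Verification:
- Sam (knave) says "Grace and I are different types" - this is FALSE (a lie) because Sam is a knave and Grace is a knave.
- Grace (knave) says "Henry and I are the same type" - this is FALSE (a lie) because Grace is a knave and Henry is a knight.
- Henry (knight) says "Sam is a knave" - this is TRUE because Sam is a knave.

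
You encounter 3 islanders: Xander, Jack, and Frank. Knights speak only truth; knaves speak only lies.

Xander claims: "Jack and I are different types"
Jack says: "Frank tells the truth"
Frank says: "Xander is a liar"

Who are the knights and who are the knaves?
Xander is a knight.
Jack is a knave.
Frank is a knave.

Verification:
- Xander (knight) says "Jack and I are different types" - this is TRUE because Xander is a knight and Jack is a knave.
- Jack (knave) says "Frank tells the truth" - this is FALSE (a lie) because Frank is a knave.
- Frank (knave) says "Xander is a liar" - this is FALSE (a lie) because Xander is a knight.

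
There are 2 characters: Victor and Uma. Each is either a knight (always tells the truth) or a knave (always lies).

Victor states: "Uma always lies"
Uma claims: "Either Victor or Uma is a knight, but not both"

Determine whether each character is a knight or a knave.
Victor is a knave.
Uma is a knight.

Verification:
- Victor (knave) says "Uma always lies" - this is FALSE (a lie) because Uma is a knight.
- Uma (knight) says "Either Victor or Uma is a knight, but not both" - this is TRUE because Victor is a knave and Uma is a knight.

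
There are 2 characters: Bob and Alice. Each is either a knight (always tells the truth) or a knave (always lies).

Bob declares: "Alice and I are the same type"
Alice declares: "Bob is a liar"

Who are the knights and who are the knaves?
Bob is a knave.
Alice is a knight.

Verification:
- Bob (knave) says "Alice and I are the same type" - this is FALSE (a lie) because Bob is a knave and Alice is a knight.
- Alice (knight) says "Bob is a liar" - this is TRUE because Bob is a knave.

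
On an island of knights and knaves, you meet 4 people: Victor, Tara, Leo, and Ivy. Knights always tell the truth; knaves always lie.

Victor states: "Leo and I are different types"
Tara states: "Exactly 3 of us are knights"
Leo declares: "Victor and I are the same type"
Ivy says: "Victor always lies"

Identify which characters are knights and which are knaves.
Victor is a knight.
Tara is a knave.
Leo is a knave.
Ivy is a knave.

Verification:
- Victor (knight) says "Leo and I are different types" - this is TRUE because Victor is a knight and Leo is a knave.
- Tara (knave) says "Exactly 3 of us are knights" - this is FALSE (a lie) because there are 1 knights.
- Leo (knave) says "Victor and I are the same type" - this is FALSE (a lie) because Leo is a knave and Victor is a knight.
- Ivy (knave) says "Victor always lies" - this is FALSE (a lie) because Victor is a knight.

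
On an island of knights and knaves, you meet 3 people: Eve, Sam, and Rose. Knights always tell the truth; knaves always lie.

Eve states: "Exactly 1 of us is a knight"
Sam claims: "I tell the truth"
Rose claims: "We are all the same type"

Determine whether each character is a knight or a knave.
Eve is a knight.
Sam is a knave.
Rose is a knave.

Verification:
- Eve (knight) says "Exactly 1 of us is a knight" - this is TRUE because there are 1 knights.
- Sam (knave) says "I tell the truth" - this is FALSE (a lie) because Sam is a knave.
- Rose (knave) says "We are all the same type" - this is FALSE (a lie) because Eve is a knight and Sam and Rose are knaves.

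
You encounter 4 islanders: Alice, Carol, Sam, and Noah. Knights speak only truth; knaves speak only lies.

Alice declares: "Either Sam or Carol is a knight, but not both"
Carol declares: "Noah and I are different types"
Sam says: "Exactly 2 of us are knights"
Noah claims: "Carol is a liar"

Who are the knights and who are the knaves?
Alice is a knave.
Carol is a knight.
Sam is a knight.
Noah is a knave.

Verification:
- Alice (knave) says "Either Sam or Carol is a knight, but not both" - this is FALSE (a lie) because Sam is a knight and Carol is a knight.
- Carol (knight) says "Noah and I are different types" - this is TRUE because Carol is a knight and Noah is a knave.
- Sam (knight) says "Exactly 2 of us are knights" - this is TRUE because there are 2 knights.
- Noah (knave) says "Carol is a liar" - this is FALSE (a lie) because Carol is a knight.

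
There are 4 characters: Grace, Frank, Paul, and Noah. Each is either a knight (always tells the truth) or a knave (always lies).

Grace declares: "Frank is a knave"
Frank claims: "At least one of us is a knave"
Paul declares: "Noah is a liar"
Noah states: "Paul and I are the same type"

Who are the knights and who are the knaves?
Grace is a knave.
Frank is a knight.
Paul is a knight.
Noah is a knave.

Verification:
- Grace (knave) says "Frank is a knave" - this is FALSE (a lie) because Frank is a knight.
- Frank (knight) says "At least one of us is a knave" - this is TRUE because Grace and Noah are knaves.
- Paul (knight) says "Noah is a liar" - this is TRUE because Noah is a knave.
- Noah (knave) says "Paul and I are the same type" - this is FALSE (a lie) because Noah is a knave and Paul is a knight.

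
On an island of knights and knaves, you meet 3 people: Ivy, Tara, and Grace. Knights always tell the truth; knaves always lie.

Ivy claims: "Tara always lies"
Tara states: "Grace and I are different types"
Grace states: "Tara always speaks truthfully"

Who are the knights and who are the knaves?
Ivy is a knight.
Tara is a knave.
Grace is a knave.

Verification:
- Ivy (knight) says "Tara always lies" - this is TRUE because Tara is a knave.
- Tara (knave) says "Grace and I are different types" - this is FALSE (a lie) because Tara is a knave and Grace is a knave.
- Grace (knave) says "Tara always speaks truthfully" - this is FALSE (a lie) because Tara is a knave.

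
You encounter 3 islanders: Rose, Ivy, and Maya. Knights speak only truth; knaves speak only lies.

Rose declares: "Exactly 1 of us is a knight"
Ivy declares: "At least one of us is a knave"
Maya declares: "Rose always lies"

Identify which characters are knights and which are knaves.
Rose is a knave.
Ivy is a knight.
Maya is a knight.

Verification:
- Rose (knave) says "Exactly 1 of us is a knight" - this is FALSE (a lie) because there are 2 knights.
- Ivy (knight) says "At least one of us is a knave" - this is TRUE because Rose is a knave.
- Maya (knight) says "Rose always lies" - this is TRUE because Rose is a knave.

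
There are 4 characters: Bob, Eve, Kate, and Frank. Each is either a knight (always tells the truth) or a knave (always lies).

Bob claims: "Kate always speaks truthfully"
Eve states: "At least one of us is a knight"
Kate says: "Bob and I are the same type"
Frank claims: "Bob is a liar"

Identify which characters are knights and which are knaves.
Bob is a knight.
Eve is a knight.
Kate is a knight.
Frank is a knave.

Verification:
- Bob (knight) says "Kate always speaks truthfully" - this is TRUE because Kate is a knight.
- Eve (knight) says "At least one of us is a knight" - this is TRUE because Bob, Eve, and Kate are knights.
- Kate (knight) says "Bob and I are the same type" - this is TRUE because Kate is a knight and Bob is a knight.
- Frank (knave) says "Bob is a liar" - this is FALSE (a lie) because Bob is a knight.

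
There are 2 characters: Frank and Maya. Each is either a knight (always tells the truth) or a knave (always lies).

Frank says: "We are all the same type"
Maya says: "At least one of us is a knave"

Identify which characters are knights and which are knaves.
Frank is a knave.
Maya is a knight.

Verification:
- Frank (knave) says "We are all the same type" - this is FALSE (a lie) because Maya is a knight and Frank is a knave.
- Maya (knight) says "At least one of us is a knave" - this is TRUE because Frank is a knave.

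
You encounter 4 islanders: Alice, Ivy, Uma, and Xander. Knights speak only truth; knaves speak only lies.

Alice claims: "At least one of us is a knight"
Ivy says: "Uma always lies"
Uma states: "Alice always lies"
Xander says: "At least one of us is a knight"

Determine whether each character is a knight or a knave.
Alice is a knight.
Ivy is a knight.
Uma is a knave.
Xander is a knight.

Verification:
- Alice (knight) says "At least one of us is a knight" - this is TRUE because Alice, Ivy, and Xander are knights.
- Ivy (knight) says "Uma always lies" - this is TRUE because Uma is a knave.
- Uma (knave) says "Alice always lies" - this is FALSE (a lie) because Alice is a knight.
- Xander (knight) says "At least one of us is a knight" - this is TRUE because Alice, Ivy, and Xander are knights.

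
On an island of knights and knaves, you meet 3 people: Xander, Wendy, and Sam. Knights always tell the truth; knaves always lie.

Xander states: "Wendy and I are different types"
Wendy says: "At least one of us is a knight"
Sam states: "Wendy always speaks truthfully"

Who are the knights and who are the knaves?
Xander is a knave.
Wendy is a knave.
Sam is a knave.

Verification:
- Xander (knave) says "Wendy and I are different types" - this is FALSE (a lie) because Xander is a knave and Wendy is a knave.
- Wendy (knave) says "At least one of us is a knight" - this is FALSE (a lie) because no one is a knight.
- Sam (knave) says "Wendy always speaks truthfully" - this is FALSE (a lie) because Wendy is a knave.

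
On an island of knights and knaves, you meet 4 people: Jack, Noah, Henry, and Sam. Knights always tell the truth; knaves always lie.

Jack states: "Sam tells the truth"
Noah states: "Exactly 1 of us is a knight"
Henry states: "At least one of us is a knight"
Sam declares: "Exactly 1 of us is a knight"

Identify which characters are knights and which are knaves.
Jack is a knave.
Noah is a knave.
Henry is a knave.
Sam is a knave.

Verification:
- Jack (knave) says "Sam tells the truth" - this is FALSE (a lie) because Sam is a knave.
- Noah (knave) says "Exactly 1 of us is a knight" - this is FALSE (a lie) because there are 0 knights.
- Henry (knave) says "At least one of us is a knight" - this is FALSE (a lie) because no one is a knight.
- Sam (knave) says "Exactly 1 of us is a knight" - this is FALSE (a lie) because there are 0 knights.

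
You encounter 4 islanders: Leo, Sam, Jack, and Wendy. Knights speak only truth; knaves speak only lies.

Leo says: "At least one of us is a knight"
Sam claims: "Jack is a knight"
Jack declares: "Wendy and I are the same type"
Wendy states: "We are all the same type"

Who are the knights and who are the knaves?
Leo is a knight.
Sam is a knight.
Jack is a knight.
Wendy is a knight.

Verification:
- Leo (knight) says "At least one of us is a knight" - this is TRUE because Leo, Sam, Jack, and Wendy are knights.
- Sam (knight) says "Jack is a knight" - this is TRUE because Jack is a knight.
- Jack (knight) says "Wendy and I are the same type" - this is TRUE because Jack is a knight and Wendy is a knight.
- Wendy (knight) says "We are all the same type" - this is TRUE because Leo, Sam, Jack, and Wendy are knights.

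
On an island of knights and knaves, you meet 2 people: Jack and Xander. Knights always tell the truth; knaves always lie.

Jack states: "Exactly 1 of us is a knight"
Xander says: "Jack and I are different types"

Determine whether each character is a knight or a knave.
Jack is a knave.
Xander is a knave.

Verification:
- Jack (knave) says "Exactly 1 of us is a knight" - this is FALSE (a lie) because there are 0 knights.
- Xander (knave) says "Jack and I are different types" - this is FALSE (a lie) because Xander is a knave and Jack is a knave.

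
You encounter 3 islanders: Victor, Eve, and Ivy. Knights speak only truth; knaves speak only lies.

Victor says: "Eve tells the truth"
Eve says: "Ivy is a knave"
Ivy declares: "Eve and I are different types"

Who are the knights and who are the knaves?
Victor is a knave.
Eve is a knave.
Ivy is a knight.

Verification:
- Victor (knave) says "Eve tells the truth" - this is FALSE (a lie) because Eve is a knave.
- Eve (knave) says "Ivy is a knave" - this is FALSE (a lie) because Ivy is a knight.
- Ivy (knight) says "Eve and I are different types" - this is TRUE because Ivy is a knight and Eve is a knave.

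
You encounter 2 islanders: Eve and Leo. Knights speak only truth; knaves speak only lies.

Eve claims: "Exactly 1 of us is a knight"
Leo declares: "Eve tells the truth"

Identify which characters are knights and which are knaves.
Eve is a knave.
Leo is a knave.

Verification:
- Eve (knave) says "Exactly 1 of us is a knight" - this is FALSE (a lie) because there are 0 knights.
- Leo (knave) says "Eve tells the truth" - this is FALSE (a lie) because Eve is a knave.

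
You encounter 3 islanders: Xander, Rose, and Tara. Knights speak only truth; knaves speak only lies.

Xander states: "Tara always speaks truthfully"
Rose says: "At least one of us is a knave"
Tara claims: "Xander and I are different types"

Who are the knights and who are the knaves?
Xander is a knave.
Rose is a knight.
Tara is a knave.

Verification:
- Xander (knave) says "Tara always speaks truthfully" - this is FALSE (a lie) because Tara is a knave.
- Rose (knight) says "At least one of us is a knave" - this is TRUE because Xander and Tara are knaves.
- Tara (knave) says "Xander and I are different types" - this is FALSE (a lie) because Tara is a knave and Xander is a knave.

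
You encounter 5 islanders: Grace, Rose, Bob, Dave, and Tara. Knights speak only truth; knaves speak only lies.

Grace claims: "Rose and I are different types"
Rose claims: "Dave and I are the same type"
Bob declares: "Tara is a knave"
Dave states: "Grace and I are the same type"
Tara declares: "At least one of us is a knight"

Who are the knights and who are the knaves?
Grace is a knight.
Rose is a knave.
Bob is a knave.
Dave is a knight.
Tara is a knight.

Verification:
- Grace (knight) says "Rose and I are different types" - this is TRUE because Grace is a knight and Rose is a knave.
- Rose (knave) says "Dave and I are the same type" - this is FALSE (a lie) because Rose is a knave and Dave is a knight.
- Bob (knave) says "Tara is a knave" - this is FALSE (a lie) because Tara is a knight.
- Dave (knight) says "Grace and I are the same type" - this is TRUE because Dave is a knight and Grace is a knight.
- Tara (knight) says "At least one of us is a knight" - this is TRUE because Grace, Dave, and Tara are knights.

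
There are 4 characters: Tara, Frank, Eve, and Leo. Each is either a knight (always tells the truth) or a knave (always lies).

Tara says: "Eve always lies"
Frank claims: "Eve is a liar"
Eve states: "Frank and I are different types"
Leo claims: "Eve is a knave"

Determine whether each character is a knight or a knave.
Tara is a knave.
Frank is a knave.
Eve is a knight.
Leo is a knave.

Verification:
- Tara (knave) says "Eve always lies" - this is FALSE (a lie) because Eve is a knight.
- Frank (knave) says "Eve is a liar" - this is FALSE (a lie) because Eve is a knight.
- Eve (knight) says "Frank and I are different types" - this is TRUE because Eve is a knight and Frank is a knave.
- Leo (knave) says "Eve is a knave" - this is FALSE (a lie) because Eve is a knight.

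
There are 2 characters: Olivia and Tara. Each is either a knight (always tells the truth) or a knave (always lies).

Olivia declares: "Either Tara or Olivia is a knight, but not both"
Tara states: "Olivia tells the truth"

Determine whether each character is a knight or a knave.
Olivia is a knave.
Tara is a knave.

Verification:
- Olivia (knave) says "Either Tara or Olivia is a knight, but not both" - this is FALSE (a lie) because Tara is a knave and Olivia is a knave.
- Tara (knave) says "Olivia tells the truth" - this is FALSE (a lie) because Olivia is a knave.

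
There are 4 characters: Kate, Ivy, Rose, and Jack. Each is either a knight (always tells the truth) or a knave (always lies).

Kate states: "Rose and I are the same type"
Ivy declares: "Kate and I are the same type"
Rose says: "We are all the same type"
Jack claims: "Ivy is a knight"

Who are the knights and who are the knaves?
Kate is a knight.
Ivy is a knight.
Rose is a knight.
Jack is a knight.

Verification:
- Kate (knight) says "Rose and I are the same type" - this is TRUE because Kate is a knight and Rose is a knight.
- Ivy (knight) says "Kate and I are the same type" - this is TRUE because Ivy is a knight and Kate is a knight.
- Rose (knight) says "We are all the same type" - this is TRUE because Kate, Ivy, Rose, and Jack are knights.
- Jack (knight) says "Ivy is a knight" - this is TRUE because Ivy is a knight.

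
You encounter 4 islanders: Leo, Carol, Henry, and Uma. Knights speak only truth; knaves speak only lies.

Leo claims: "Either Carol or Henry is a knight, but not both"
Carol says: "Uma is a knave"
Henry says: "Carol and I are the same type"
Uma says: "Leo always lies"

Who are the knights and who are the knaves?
Leo is a knight.
Carol is a knight.
Henry is a knave.
Uma is a knave.

Verification:
- Leo (knight) says "Either Carol or Henry is a knight, but not both" - this is TRUE because Carol is a knight and Henry is a knave.
- Carol (knight) says "Uma is a knave" - this is TRUE because Uma is a knave.
- Henry (knave) says "Carol and I are the same type" - this is FALSE (a lie) because Henry is a knave and Carol is a knight.
- Uma (knave) says "Leo always lies" - this is FALSE (a lie) because Leo is a knight.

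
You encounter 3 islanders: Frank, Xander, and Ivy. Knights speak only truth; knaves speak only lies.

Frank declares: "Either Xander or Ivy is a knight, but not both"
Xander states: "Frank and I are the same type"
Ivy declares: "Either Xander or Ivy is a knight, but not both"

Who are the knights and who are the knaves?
Frank is a knight.
Xander is a knave.
Ivy is a knight.

Verification:
- Frank (knight) says "Either Xander or Ivy is a knight, but not both" - this is TRUE because Xander is a knave and Ivy is a knight.
- Xander (knave) says "Frank and I are the same type" - this is FALSE (a lie) because Xander is a knave and Frank is a knight.
- Ivy (knight) says "Either Xander or Ivy is a knight, but not both" - this is TRUE because Xander is a knave and Ivy is a knight.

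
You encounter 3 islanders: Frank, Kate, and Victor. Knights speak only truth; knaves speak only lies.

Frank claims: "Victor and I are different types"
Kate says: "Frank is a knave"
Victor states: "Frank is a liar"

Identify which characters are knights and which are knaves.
Frank is a knight.
Kate is a knave.
Victor is a knave.

Verification:
- Frank (knight) says "Victor and I are different types" - this is TRUE because Frank is a knight and Victor is a knave.
- Kate (knave) says "Frank is a knave" - this is FALSE (a lie) because Frank is a knight.
- Victor (knave) says "Frank is a liar" - this is FALSE (a lie) because Frank is a knight.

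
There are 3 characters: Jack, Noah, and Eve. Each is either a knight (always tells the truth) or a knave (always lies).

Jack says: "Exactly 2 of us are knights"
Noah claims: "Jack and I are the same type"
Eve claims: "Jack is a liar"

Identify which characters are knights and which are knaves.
Jack is a knight.
Noah is a knight.
Eve is a knave.

Verification:
- Jack (knight) says "Exactly 2 of us are knights" - this is TRUE because there are 2 knights.
- Noah (knight) says "Jack and I are the same type" - this is TRUE because Noah is a knight and Jack is a knight.
- Eve (knave) says "Jack is a liar" - this is FALSE (a lie) because Jack is a knight.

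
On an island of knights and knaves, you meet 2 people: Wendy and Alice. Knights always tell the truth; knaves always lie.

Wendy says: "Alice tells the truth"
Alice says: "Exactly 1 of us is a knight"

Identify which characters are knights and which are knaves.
Wendy is a knave.
Alice is a knave.

Verification:
- Wendy (knave) says "Alice tells the truth" - this is FALSE (a lie) because Alice is a knave.
- Alice (knave) says "Exactly 1 of us is a knight" - this is FALSE (a lie) because there are 0 knights.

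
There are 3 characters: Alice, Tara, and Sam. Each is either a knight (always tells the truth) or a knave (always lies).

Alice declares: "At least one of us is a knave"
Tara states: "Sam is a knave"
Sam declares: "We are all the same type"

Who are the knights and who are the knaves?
Alice is a knight.
Tara is a knight.
Sam is a knave.

Verification:
- Alice (knight) says "At least one of us is a knave" - this is TRUE because Sam is a knave.
- Tara (knight) says "Sam is a knave" - this is TRUE because Sam is a knave.
- Sam (knave) says "We are all the same type" - this is FALSE (a lie) because Alice and Tara are knights and Sam is a knave.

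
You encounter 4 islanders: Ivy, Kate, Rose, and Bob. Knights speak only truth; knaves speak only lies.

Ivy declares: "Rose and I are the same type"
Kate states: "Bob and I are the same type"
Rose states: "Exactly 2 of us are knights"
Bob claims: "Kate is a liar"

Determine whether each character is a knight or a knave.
Ivy is a knave.
Kate is a knave.
Rose is a knight.
Bob is a knight.

Verification:
- Ivy (knave) says "Rose and I are the same type" - this is FALSE (a lie) because Ivy is a knave and Rose is a knight.
- Kate (knave) says "Bob and I are the same type" - this is FALSE (a lie) because Kate is a knave and Bob is a knight.
- Rose (knight) says "Exactly 2 of us are knights" - this is TRUE because there are 2 knights.
- Bob (knight) says "Kate is a liar" - this is TRUE because Kate is a knave.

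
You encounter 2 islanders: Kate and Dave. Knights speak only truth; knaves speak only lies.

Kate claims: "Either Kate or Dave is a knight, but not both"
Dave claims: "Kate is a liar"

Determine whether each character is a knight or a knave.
Kate is a knight.
Dave is a knave.

Verification:
- Kate (knight) says "Either Kate or Dave is a knight, but not both" - this is TRUE because Kate is a knight and Dave is a knave.
- Dave (knave) says "Kate is a liar" - this is FALSE (a lie) because Kate is a knight.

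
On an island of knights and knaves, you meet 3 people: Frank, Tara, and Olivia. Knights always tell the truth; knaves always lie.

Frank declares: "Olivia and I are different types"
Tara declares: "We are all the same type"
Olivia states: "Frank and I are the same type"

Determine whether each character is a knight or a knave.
Frank is a knight.
Tara is a knave.
Olivia is a knave.

Verification:
- Frank (knight) says "Olivia and I are different types" - this is TRUE because Frank is a knight and Olivia is a knave.
- Tara (knave) says "We are all the same type" - this is FALSE (a lie) because Frank is a knight and Tara and Olivia are knaves.
- Olivia (knave) says "Frank and I are the same type" - this is FALSE (a lie) because Olivia is a knave and Frank is a knight.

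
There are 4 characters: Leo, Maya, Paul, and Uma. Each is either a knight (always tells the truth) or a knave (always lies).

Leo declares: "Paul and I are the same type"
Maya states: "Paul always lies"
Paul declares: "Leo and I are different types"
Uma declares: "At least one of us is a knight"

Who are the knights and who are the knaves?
Leo is a knave.
Maya is a knave.
Paul is a knight.
Uma is a knight.

Verification:
- Leo (knave) says "Paul and I are the same type" - this is FALSE (a lie) because Leo is a knave and Paul is a knight.
- Maya (knave) says "Paul always lies" - this is FALSE (a lie) because Paul is a knight.
- Paul (knight) says "Leo and I are different types" - this is TRUE because Paul is a knight and Leo is a knave.
- Uma (knight) says "At least one of us is a knight" - this is TRUE because Paul and Uma are knights.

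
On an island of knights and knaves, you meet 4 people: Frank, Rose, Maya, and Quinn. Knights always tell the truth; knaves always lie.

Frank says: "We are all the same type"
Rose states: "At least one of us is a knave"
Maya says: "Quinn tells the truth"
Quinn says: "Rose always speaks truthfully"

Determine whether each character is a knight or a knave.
Frank is a knave.
Rose is a knight.
Maya is a knight.
Quinn is a knight.

Verification:
- Frank (knave) says "We are all the same type" - this is FALSE (a lie) because Rose, Maya, and Quinn are knights and Frank is a knave.
- Rose (knight) says "At least one of us is a knave" - this is TRUE because Frank is a knave.
- Maya (knight) says "Quinn tells the truth" - this is TRUE because Quinn is a knight.
- Quinn (knight) says "Rose always speaks truthfully" - this is TRUE because Rose is a knight.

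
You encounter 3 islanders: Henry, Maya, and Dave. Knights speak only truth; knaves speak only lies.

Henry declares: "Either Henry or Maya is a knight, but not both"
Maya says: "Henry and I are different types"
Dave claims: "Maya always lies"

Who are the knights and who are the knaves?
Henry is a knave.
Maya is a knave.
Dave is a knight.

Verification:
- Henry (knave) says "Either Henry or Maya is a knight, but not both" - this is FALSE (a lie) because Henry is a knave and Maya is a knave.
- Maya (knave) says "Henry and I are different types" - this is FALSE (a lie) because Maya is a knave and Henry is a knave.
- Dave (knight) says "Maya always lies" - this is TRUE because Maya is a knave.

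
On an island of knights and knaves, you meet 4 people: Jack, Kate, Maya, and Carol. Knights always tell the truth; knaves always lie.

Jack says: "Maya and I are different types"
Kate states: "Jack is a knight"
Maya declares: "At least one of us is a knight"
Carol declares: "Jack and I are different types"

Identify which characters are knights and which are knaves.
Jack is a knave.
Kate is a knave.
Maya is a knave.
Carol is a knave.

Verification:
- Jack (knave) says "Maya and I are different types" - this is FALSE (a lie) because Jack is a knave and Maya is a knave.
- Kate (knave) says "Jack is a knight" - this is FALSE (a lie) because Jack is a knave.
- Maya (knave) says "At least one of us is a knight" - this is FALSE (a lie) because no one is a knight.
- Carol (knave) says "Jack and I are different types" - this is FALSE (a lie) because Carol is a knave and Jack is a knave.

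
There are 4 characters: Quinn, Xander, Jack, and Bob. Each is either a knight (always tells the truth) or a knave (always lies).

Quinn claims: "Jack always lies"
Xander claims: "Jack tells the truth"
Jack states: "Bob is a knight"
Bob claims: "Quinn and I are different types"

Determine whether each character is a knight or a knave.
Quinn is a knave.
Xander is a knight.
Jack is a knight.
Bob is a knight.

Verification:
- Quinn (knave) says "Jack always lies" - this is FALSE (a lie) because Jack is a knight.
- Xander (knight) says "Jack tells the truth" - this is TRUE because Jack is a knight.
- Jack (knight) says "Bob is a knight" - this is TRUE because Bob is a knight.
- Bob (knight) says "Quinn and I are different types" - this is TRUE because Bob is a knight and Quinn is a knave.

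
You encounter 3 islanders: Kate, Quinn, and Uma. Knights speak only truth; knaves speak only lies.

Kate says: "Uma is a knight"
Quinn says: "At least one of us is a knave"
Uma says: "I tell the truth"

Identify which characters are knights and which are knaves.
Kate is a knave.
Quinn is a knight.
Uma is a knave.

Verification:
- Kate (knave) says "Uma is a knight" - this is FALSE (a lie) because Uma is a knave.
- Quinn (knight) says "At least one of us is a knave" - this is TRUE because Kate and Uma are knaves.
- Uma (knave) says "I tell the truth" - this is FALSE (a lie) because Uma is a knave.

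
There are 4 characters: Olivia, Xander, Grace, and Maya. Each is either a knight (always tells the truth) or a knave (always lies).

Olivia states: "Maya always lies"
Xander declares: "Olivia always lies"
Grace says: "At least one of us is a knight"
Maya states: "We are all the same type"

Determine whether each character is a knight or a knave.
Olivia is a knight.
Xander is a knave.
Grace is a knight.
Maya is a knave.

Verification:
- Olivia (knight) says "Maya always lies" - this is TRUE because Maya is a knave.
- Xander (knave) says "Olivia always lies" - this is FALSE (a lie) because Olivia is a knight.
- Grace (knight) says "At least one of us is a knight" - this is TRUE because Olivia and Grace are knights.
- Maya (knave) says "We are all the same type" - this is FALSE (a lie) because Olivia and Grace are knights and Xander and Maya are knaves.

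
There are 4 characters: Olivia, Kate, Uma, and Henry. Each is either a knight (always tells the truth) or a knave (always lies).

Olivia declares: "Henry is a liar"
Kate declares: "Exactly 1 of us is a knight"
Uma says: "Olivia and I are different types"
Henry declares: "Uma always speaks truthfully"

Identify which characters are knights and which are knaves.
Olivia is a knave.
Kate is a knave.
Uma is a knight.
Henry is a knight.

Verification:
- Olivia (knave) says "Henry is a liar" - this is FALSE (a lie) because Henry is a knight.
- Kate (knave) says "Exactly 1 of us is a knight" - this is FALSE (a lie) because there are 2 knights.
- Uma (knight) says "Olivia and I are different types" - this is TRUE because Uma is a knight and Olivia is a knave.
- Henry (knight) says "Uma always speaks truthfully" - this is TRUE because Uma is a knight.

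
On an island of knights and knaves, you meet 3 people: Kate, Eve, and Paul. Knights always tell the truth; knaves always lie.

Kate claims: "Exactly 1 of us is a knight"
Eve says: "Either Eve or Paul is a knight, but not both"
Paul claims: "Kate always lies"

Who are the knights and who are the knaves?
Kate is a knight.
Eve is a knave.
Paul is a knave.

Verification:
- Kate (knight) says "Exactly 1 of us is a knight" - this is TRUE because there are 1 knights.
- Eve (knave) says "Either Eve or Paul is a knight, but not both" - this is FALSE (a lie) because Eve is a knave and Paul is a knave.
- Paul (knave) says "Kate always lies" - this is FALSE (a lie) because Kate is a knight.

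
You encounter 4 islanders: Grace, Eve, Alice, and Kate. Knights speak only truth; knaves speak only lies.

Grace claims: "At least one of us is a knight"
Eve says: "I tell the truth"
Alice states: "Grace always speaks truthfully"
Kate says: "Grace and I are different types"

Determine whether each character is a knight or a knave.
Grace is a knave.
Eve is a knave.
Alice is a knave.
Kate is a knave.

Verification:
- Grace (knave) says "At least one of us is a knight" - this is FALSE (a lie) because no one is a knight.
- Eve (knave) says "I tell the truth" - this is FALSE (a lie) because Eve is a knave.
- Alice (knave) says "Grace always speaks truthfully" - this is FALSE (a lie) because Grace is a knave.
- Kate (knave) says "Grace and I are different types" - this is FALSE (a lie) because Kate is a knave and Grace is a knave.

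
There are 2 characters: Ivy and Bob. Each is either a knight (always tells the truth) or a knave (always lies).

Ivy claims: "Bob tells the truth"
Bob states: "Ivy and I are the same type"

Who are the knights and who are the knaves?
Ivy is a knight.
Bob is a knight.

Verification:
- Ivy (knight) says "Bob tells the truth" - this is TRUE because Bob is a knight.
- Bob (knight) says "Ivy and I are the same type" - this is TRUE because Bob is a knight and Ivy is a knight.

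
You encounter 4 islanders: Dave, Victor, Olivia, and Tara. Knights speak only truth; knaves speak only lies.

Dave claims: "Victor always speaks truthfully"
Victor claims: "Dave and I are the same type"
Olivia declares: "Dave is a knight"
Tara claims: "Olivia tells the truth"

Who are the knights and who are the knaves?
Dave is a knight.
Victor is a knight.
Olivia is a knight.
Tara is a knight.

Verification:
- Dave (knight) says "Victor always speaks truthfully" - this is TRUE because Victor is a knight.
- Victor (knight) says "Dave and I are the same type" - this is TRUE because Victor is a knight and Dave is a knight.
- Olivia (knight) says "Dave is a knight" - this is TRUE because Dave is a knight.
- Tara (knight) says "Olivia tells the truth" - this is TRUE because Olivia is a knight.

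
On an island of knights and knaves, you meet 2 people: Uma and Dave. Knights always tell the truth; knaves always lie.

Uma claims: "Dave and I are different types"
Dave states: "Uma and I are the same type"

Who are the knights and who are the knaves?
Uma is a knight.
Dave is a knave.

Verification:
- Uma (knight) says "Dave and I are different types" - this is TRUE because Uma is a knight and Dave is a knave.
- Dave (knave) says "Uma and I are the same type" - this is FALSE (a lie) because Dave is a knave and Uma is a knight.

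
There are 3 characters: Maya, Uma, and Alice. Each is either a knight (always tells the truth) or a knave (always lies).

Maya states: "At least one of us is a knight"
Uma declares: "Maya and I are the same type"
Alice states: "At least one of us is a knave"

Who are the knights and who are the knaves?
Maya is a knight.
Uma is a knave.
Alice is a knight.

Verification:
- Maya (knight) says "At least one of us is a knight" - this is TRUE because Maya and Alice are knights.
- Uma (knave) says "Maya and I are the same type" - this is FALSE (a lie) because Uma is a knave and Maya is a knight.
- Alice (knight) says "At least one of us is a knave" - this is TRUE because Uma is a knave.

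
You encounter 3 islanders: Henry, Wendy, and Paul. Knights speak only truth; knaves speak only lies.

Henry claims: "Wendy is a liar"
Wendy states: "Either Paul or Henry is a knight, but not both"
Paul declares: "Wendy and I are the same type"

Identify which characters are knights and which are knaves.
Henry is a knave.
Wendy is a knight.
Paul is a knight.

Verification:
- Henry (knave) says "Wendy is a liar" - this is FALSE (a lie) because Wendy is a knight.
- Wendy (knight) says "Either Paul or Henry is a knight, but not both" - this is TRUE because Paul is a knight and Henry is a knave.
- Paul (knight) says "Wendy and I are the same type" - this is TRUE because Paul is a knight and Wendy is a knight.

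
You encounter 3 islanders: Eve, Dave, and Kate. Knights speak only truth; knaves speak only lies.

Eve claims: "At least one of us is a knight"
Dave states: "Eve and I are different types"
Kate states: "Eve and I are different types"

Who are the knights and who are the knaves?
Eve is a knave.
Dave is a knave.
Kate is a knave.

Verification:
- Eve (knave) says "At least one of us is a knight" - this is FALSE (a lie) because no one is a knight.
- Dave (knave) says "Eve and I are different types" - this is FALSE (a lie) because Dave is a knave and Eve is a knave.
- Kate (knave) says "Eve and I are different types" - this is FALSE (a lie) because Kate is a knave and Eve is a knave.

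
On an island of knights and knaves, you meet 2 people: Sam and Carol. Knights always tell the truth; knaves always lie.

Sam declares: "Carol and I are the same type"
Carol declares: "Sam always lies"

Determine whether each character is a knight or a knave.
Sam is a knave.
Carol is a knight.

Verification:
- Sam (knave) says "Carol and I are the same type" - this is FALSE (a lie) because Sam is a knave and Carol is a knight.
- Carol (knight) says "Sam always lies" - this is TRUE because Sam is a knave.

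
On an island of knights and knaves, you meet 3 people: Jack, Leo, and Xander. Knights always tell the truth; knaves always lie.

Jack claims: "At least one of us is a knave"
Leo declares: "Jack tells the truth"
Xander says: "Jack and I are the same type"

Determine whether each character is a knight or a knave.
Jack is a knight.
Leo is a knight.
Xander is a knave.

Verification:
- Jack (knight) says "At least one of us is a knave" - this is TRUE because Xander is a knave.
- Leo (knight) says "Jack tells the truth" - this is TRUE because Jack is a knight.
- Xander (knave) says "Jack and I are the same type" - this is FALSE (a lie) because Xander is a knave and Jack is a knight.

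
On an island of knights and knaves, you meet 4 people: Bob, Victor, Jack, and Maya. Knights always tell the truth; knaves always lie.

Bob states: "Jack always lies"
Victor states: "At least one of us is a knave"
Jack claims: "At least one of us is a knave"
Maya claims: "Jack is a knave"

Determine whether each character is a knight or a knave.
Bob is a knave.
Victor is a knight.
Jack is a knight.
Maya is a knave.

Verification:
- Bob (knave) says "Jack always lies" - this is FALSE (a lie) because Jack is a knight.
- Victor (knight) says "At least one of us is a knave" - this is TRUE because Bob and Maya are knaves.
- Jack (knight) says "At least one of us is a knave" - this is TRUE because Bob and Maya are knaves.
- Maya (knave) says "Jack is a knave" - this is FALSE (a lie) because Jack is a knight.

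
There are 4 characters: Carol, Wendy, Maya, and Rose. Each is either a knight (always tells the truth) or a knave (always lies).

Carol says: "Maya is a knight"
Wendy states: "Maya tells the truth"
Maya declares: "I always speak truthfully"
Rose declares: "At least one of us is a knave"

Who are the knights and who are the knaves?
Carol is a knave.
Wendy is a knave.
Maya is a knave.
Rose is a knight.

Verification:
- Carol (knave) says "Maya is a knight" - this is FALSE (a lie) because Maya is a knave.
- Wendy (knave) says "Maya tells the truth" - this is FALSE (a lie) because Maya is a knave.
- Maya (knave) says "I always speak truthfully" - this is FALSE (a lie) because Maya is a knave.
- Rose (knight) says "At least one of us is a knave" - this is TRUE because Carol, Wendy, and Maya are knaves.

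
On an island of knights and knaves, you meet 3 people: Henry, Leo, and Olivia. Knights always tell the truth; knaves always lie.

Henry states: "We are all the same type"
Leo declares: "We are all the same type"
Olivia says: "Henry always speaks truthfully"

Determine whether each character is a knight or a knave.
Henry is a knight.
Leo is a knight.
Olivia is a knight.

Verification:
- Henry (knight) says "We are all the same type" - this is TRUE because Henry, Leo, and Olivia are knights.
- Leo (knight) says "We are all the same type" - this is TRUE because Henry, Leo, and Olivia are knights.
- Olivia (knight) says "Henry always speaks truthfully" - this is TRUE because Henry is a knight.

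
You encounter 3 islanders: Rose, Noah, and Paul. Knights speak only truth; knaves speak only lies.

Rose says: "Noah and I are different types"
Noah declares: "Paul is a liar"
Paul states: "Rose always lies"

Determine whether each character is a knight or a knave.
Rose is a knave.
Noah is a knave.
Paul is a knight.

Verification:
- Rose (knave) says "Noah and I are different types" - this is FALSE (a lie) because Rose is a knave and Noah is a knave.
- Noah (knave) says "Paul is a liar" - this is FALSE (a lie) because Paul is a knight.
- Paul (knight) says "Rose always lies" - this is TRUE because Rose is a knave.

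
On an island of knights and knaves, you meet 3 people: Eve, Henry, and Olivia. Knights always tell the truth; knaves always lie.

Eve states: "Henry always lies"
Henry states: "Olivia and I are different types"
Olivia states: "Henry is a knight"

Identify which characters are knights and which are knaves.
Eve is a knight.
Henry is a knave.
Olivia is a knave.

Verification:
- Eve (knight) says "Henry always lies" - this is TRUE because Henry is a knave.
- Henry (knave) says "Olivia and I are different types" - this is FALSE (a lie) because Henry is a knave and Olivia is a knave.
- Olivia (knave) says "Henry is a knight" - this is FALSE (a lie) because Henry is a knave.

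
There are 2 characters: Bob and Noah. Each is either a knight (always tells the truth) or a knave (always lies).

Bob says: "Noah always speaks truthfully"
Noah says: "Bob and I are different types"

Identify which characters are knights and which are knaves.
Bob is a knave.
Noah is a knave.

Verification:
- Bob (knave) says "Noah always speaks truthfully" - this is FALSE (a lie) because Noah is a knave.
- Noah (knave) says "Bob and I are different types" - this is FALSE (a lie) because Noah is a knave and Bob is a knave.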